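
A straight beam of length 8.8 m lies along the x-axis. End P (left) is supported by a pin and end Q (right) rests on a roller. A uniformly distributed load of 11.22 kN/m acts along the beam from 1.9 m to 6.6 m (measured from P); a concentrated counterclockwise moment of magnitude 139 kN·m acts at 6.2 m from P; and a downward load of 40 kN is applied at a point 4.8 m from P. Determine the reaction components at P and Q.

P_x = 0, P_y = 61.24 kN, Q_y = 31.49 kN

Resultant of the distributed load: 11.22 × 4.7 = 52.734 kN at 4.25 m from P.
ΣM about P: Q_y·8.8 − (11.22·4.7)·4.25 + 139 − 40·4.8 = 0 → Q_y = 277.1195/8.8 = 31.4909 ≈ 31.49 kN.
ΣF_y = 0: P_y + 31.4909 − 11.22·4.7 − 40 = 0 → P_y = 61.24 kN.
ΣF_x = 0: no horizontal applied forces, so P_x = 0.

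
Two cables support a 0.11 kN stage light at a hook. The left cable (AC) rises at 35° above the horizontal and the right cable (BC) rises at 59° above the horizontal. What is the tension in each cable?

ΣF_x = 0: −T_AC·cos35° + T_BC·cos59° = 0 → T_BC = 1.59047·T_AC.
ΣF_y = 0: T_AC·sin35° + T_BC·sin59° = 0.11.
Substitute: T_AC·(0.573576 + 1.59047·0.857167) = 0.11 → T_AC = 0.0567925 ≈ 0.05679 kN.
Then T_BC = 1.59047 × 0.0567925 = 0.09033 kN.

T_AC = 0.05679 kN, T_BC = 0.09033 kN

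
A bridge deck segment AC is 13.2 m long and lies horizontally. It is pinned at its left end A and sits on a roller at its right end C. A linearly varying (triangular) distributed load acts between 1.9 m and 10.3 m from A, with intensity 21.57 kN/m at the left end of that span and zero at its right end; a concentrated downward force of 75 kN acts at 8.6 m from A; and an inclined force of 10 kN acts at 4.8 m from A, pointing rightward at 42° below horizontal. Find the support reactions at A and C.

A_x = -7.431 kN, A_y = 88.73 kN, C_y = 83.55 kN

Resultant of the triangular load: ½ × 21.57 × 8.4 = 90.594 kN, acting at 4.7 m from A (one-third of the span from the peak).
Moments about A: C_y·13.2 − (½·21.57·8.4)·4.7 − 75·8.6 − 10·sin42°·4.8 = 0 → C_y = 1102.91/13.2 = 83.5538 ≈ 83.55 kN.
ΣF_y = 0: A_y + 83.5538 − ½·21.57·8.4 − 75 − 10·sin42° = 0 → A_y = 88.73 kN.
ΣF_x = 0: A_x + 10·cos42° = 0 → A_x = -7.431 kN.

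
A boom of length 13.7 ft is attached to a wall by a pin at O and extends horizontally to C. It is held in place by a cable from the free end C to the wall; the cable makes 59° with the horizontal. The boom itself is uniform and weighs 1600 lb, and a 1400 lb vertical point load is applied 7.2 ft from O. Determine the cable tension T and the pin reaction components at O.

ΣM about O: T·sin59°·13.7 − 1600·6.85 − 1400·7.2 = 0 → T = 21040/(13.7·0.857167) = 1791.68 ≈ 1792 lb.
ΣF_x = 0: O_x − T·cos59° = 0 → O_x = 1791.68 × 0.515038 = 922.8 lb.
ΣF_y = 0: O_y + T·sin59° − 1600 − 1400 = 0 → O_y = 3000 − 1791.68 × 0.857167 = 1464 lb.

T = 1792 lb, O_x = 922.8 lb, O_y = 1464 lb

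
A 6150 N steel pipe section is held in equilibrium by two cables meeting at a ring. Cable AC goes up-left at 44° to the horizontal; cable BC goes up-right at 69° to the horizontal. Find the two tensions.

T_AC = 2394 N, T_BC = 4806 N

ΣF_x = 0: −T_AC·cos44° + T_BC·cos69° = 0 → T_BC = 2.00727·T_AC.
ΣF_y = 0: T_AC·sin44° + T_BC·sin69° = 6150.
Substitute: T_AC·(0.694658 + 2.00727·0.93358) = 6150 → T_AC = 2394.3 ≈ 2394 N.
Then T_BC = 2.00727 × 2394.3 = 4806 N.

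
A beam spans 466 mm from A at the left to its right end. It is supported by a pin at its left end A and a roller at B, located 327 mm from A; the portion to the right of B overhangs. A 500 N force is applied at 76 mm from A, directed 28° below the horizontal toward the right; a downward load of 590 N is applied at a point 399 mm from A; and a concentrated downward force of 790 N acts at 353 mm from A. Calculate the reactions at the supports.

Moments about A: B_y·327 − 500·sin28°·76 − 590·399 − 790·353 = 0 → B_y = 532120/327 = 1627.28 ≈ 1627 N.
ΣF_y = 0: A_y + 1627.28 − 500·sin28° − 590 − 790 = 0 → A_y = -12.54 N.
ΣF_x = 0: A_x + 500·cos28° = 0 → A_x = -441.5 N.

A_x = -441.5 N, A_y = -12.54 N, B_y = 1627 N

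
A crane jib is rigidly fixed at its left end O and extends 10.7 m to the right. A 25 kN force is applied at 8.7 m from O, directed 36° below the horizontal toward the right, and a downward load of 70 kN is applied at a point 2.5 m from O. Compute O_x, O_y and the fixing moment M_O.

O_x = -20.23 kN, O_y = 84.69 kN, M_O = 302.8 kN·m

ΣF_x = 0: O_x + 25·cos36° = 0 → O_x = -20.23 kN.
ΣF_y = 0: O_y − 25·sin36° − 70 = 0 → O_y = 84.69 kN.
ΣM about O: M_O − 25·sin36°·8.7 − 70·2.5 = 0 → M_O = 302.8 kN·m.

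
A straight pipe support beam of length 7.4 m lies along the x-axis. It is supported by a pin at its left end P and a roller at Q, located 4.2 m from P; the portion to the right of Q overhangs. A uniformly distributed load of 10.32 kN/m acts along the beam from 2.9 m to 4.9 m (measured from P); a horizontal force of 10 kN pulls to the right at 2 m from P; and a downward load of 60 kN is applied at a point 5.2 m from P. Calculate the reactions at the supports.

Resultant of the distributed load: 10.32 × 2 = 20.64 kN at 3.9 m from P.
Taking moments about P: Q_y·4.2 − (10.32·2)·3.9 − 60·5.2 = 0 → Q_y = 392.496/4.2 = 93.4514 ≈ 93.45 kN.
ΣF_y = 0: P_y + 93.4514 − 10.32·2 − 60 = 0 → P_y = -12.81 kN.
ΣF_x = 0: P_x + 10 = 0 → P_x = -10.00 kN.

P_x = -10.00 kN, P_y = -12.81 kN, Q_y = 93.45 kN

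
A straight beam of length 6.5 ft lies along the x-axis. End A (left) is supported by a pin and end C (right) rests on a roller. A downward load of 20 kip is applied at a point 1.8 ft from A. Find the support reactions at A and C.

A_x = 0, A_y = 14.46 kip, C_y = 5.538 kip

ΣM about A: C_y·6.5 − 20·1.8 = 0 → C_y = 36/6.5 = 5.53846 ≈ 5.538 kip.
ΣF_y = 0: A_y + 5.53846 − 20 = 0 → A_y = 14.46 kip.
ΣF_x = 0: no horizontal applied forces, so A_x = 0.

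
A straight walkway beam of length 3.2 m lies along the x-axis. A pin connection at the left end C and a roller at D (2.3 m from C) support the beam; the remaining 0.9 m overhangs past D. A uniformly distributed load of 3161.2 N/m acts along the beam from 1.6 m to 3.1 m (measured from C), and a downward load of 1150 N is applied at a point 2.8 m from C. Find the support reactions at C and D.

Resultant of the distributed load: 3161.2 × 1.5 = 4741.8 N at 2.35 m from C.
Taking moments about C: D_y·2.3 − (3161.2·1.5)·2.35 − 1150·2.8 = 0 → D_y = 14363.23/2.3 = 6244.88 ≈ 6245 N.
ΣF_y = 0: C_y + 6244.88 − 3161.2·1.5 − 1150 = 0 → C_y = -353.1 N.
ΣF_x = 0: no horizontal applied forces, so C_x = 0.

C_x = 0, C_y = -353.1 N, D_y = 6245 N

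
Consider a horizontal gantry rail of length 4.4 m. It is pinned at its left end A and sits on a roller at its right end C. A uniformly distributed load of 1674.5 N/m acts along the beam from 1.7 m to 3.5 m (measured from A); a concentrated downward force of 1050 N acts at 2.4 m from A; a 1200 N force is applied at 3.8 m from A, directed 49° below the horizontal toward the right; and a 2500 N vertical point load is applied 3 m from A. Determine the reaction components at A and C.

A_x = -787.3 N, A_y = 2629 N, C_y = 4840 N

Resultant of the distributed load: 1674.5 × 1.8 = 3014.1 N at 2.6 m from A.
Taking moments about A: C_y·4.4 − (1674.5·1.8)·2.6 − 1050·2.4 − 1200·sin49°·3.8 − 2500·3 = 0 → C_y = 21298.1/4.4 = 4840.48 ≈ 4840 N.
ΣF_y = 0: A_y + 4840.48 − 1674.5·1.8 − 1050 − 1200·sin49° − 2500 = 0 → A_y = 2629 N.
ΣF_x = 0: A_x + 1200·cos49° = 0 → A_x = -787.3 N.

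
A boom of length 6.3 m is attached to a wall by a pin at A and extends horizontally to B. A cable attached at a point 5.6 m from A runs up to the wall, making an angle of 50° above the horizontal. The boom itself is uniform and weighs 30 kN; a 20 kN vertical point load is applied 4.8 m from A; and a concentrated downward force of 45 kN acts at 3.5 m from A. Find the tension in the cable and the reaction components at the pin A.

ΣM about A: T·sin50°·5.6 − 30·3.15 − 20·4.8 − 45·3.5 = 0 → T = 348/(5.6·0.766044) = 81.1218 ≈ 81.12 kN.
ΣF_x = 0: A_x − T·cos50° = 0 → A_x = 81.1218 × 0.642788 = 52.14 kN.
ΣF_y = 0: A_y + T·sin50° − 30 − 20 − 45 = 0 → A_y = 95 − 81.1218 × 0.766044 = 32.86 kN.

T = 81.12 kN, A_x = 52.14 kN, A_y = 32.86 kN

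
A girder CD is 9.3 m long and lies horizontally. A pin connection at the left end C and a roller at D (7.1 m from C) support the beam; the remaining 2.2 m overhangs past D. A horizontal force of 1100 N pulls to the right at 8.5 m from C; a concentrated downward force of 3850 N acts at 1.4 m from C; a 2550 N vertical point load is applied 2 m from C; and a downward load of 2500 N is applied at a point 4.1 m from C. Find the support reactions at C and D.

C_x = -1100 N, C_y = 5979 N, D_y = 2921 N

ΣM about C: D_y·7.1 − 3850·1.4 − 2550·2 − 2500·4.1 = 0 → D_y = 20740/7.1 = 2921.13 ≈ 2921 N.
ΣF_y = 0: C_y + 2921.13 − 3850 − 2550 − 2500 = 0 → C_y = 5979 N.
ΣF_x = 0: C_x + 1100 = 0 → C_x = -1100 N.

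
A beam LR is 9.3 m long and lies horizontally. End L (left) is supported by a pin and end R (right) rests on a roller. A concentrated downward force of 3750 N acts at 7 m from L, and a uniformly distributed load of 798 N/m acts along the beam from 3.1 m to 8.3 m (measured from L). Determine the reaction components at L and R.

Resultant of the distributed load: 798 × 5.2 = 4149.6 N at 5.7 m from L.
Moments about L: R_y·9.3 − 3750·7 − (798·5.2)·5.7 = 0 → R_y = 49902.72/9.3 = 5365.88 ≈ 5366 N.
ΣF_y = 0: L_y + 5365.88 − 3750 − 798·5.2 = 0 → L_y = 2534 N.
ΣF_x = 0: no horizontal applied forces, so L_x = 0.

L_x = 0, L_y = 2534 N, R_y = 5366 N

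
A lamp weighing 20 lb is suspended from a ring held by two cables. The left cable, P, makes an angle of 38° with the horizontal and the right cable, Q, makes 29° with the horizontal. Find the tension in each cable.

T_P = 19.00 lb, T_Q = 17.12 lb

ΣF_x = 0: −T_P·cos38° + T_Q·cos29° = 0 → T_Q = 0.900975·T_P.
ΣF_y = 0: T_P·sin38° + T_Q·sin29° = 20.
Substitute: T_P·(0.615661 + 0.900975·0.48481) = 20 → T_P = 19.003 ≈ 19.00 lb.
Then T_Q = 0.900975 × 19.003 = 17.12 lb.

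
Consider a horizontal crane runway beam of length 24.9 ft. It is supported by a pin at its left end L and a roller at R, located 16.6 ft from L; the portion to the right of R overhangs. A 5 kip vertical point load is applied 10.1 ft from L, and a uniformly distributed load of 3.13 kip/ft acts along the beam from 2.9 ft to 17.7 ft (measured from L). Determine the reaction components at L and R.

Resultant of the distributed load: 3.13 × 14.8 = 46.324 kip at 10.3 ft from L.
Moments about L: R_y·16.6 − 5·10.1 − (3.13·14.8)·10.3 = 0 → R_y = 527.6372/16.6 = 31.7854 ≈ 31.79 kip.
ΣF_y = 0: L_y + 31.7854 − 5 − 3.13·14.8 = 0 → L_y = 19.54 kip.
ΣF_x = 0: no horizontal applied forces, so L_x = 0.

L_x = 0, L_y = 19.54 kip, R_y = 31.79 kip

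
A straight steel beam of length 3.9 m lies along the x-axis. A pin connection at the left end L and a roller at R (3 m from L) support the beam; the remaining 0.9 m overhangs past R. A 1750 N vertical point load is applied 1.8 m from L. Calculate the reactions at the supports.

L_x = 0, L_y = 700.0 N, R_y = 1050 N

Moments about L: R_y·3 − 1750·1.8 = 0 → R_y = 3150/3 = 1050 N.
ΣF_y = 0: L_y + 1050 − 1750 = 0 → L_y = 700.0 N.
ΣF_x = 0: no horizontal applied forces, so L_x = 0.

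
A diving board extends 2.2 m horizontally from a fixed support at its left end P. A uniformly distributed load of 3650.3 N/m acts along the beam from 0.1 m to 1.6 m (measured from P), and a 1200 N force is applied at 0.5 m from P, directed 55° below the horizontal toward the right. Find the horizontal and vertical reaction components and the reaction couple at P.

P_x = -688.3 N, P_y = 6458 N, M_P = 5146 N·m

Resultant of the distributed load: 3650.3 × 1.5 = 5475.45 N at 0.85 m from P.
ΣF_x = 0: P_x + 1200·cos55° = 0 → P_x = -688.3 N.
ΣF_y = 0: P_y − 3650.3·1.5 − 1200·sin55° = 0 → P_y = 6458 N.
ΣM about P: M_P − (3650.3·1.5)·0.85 − 1200·sin55°·0.5 = 0 → M_P = 5146 N·m.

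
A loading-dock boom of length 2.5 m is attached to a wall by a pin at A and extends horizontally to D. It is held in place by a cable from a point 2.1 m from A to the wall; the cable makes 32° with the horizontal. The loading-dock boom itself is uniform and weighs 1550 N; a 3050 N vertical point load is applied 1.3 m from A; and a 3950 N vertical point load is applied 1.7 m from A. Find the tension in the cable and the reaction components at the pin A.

ΣM about A: T·sin32°·2.1 − 1550·1.25 − 3050·1.3 − 3950·1.7 = 0 → T = 12617.5/(2.1·0.529919) = 11338.2 ≈ 11340 N.
ΣF_x = 0: A_x − T·cos32° = 0 → A_x = 11338.2 × 0.848048 = 9615 N.
ΣF_y = 0: A_y + T·sin32° − 1550 − 3050 − 3950 = 0 → A_y = 8550 − 11338.2 × 0.529919 = 2542 N.

T = 11340 N, A_x = 9615 N, A_y = 2542 N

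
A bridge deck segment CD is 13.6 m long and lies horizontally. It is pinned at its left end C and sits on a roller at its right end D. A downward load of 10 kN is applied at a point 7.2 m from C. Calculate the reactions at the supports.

Taking moments about C: D_y·13.6 − 10·7.2 = 0 → D_y = 72/13.6 = 5.29412 ≈ 5.294 kN.
ΣF_y = 0: C_y + 5.29412 − 10 = 0 → C_y = 4.706 kN.
ΣF_x = 0: no horizontal applied forces, so C_x = 0.

C_x = 0, C_y = 4.706 kN, D_y = 5.294 kN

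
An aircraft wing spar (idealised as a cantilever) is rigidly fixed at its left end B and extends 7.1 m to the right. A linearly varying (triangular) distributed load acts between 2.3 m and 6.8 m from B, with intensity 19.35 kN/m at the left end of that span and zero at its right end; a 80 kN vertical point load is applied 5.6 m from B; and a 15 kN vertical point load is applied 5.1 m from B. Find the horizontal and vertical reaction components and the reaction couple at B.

B_x = 0, B_y = 138.5 kN, M_B = 689.9 kN·m

Resultant of the triangular load: ½ × 19.35 × 4.5 = 43.5375 kN, acting at 3.8 m from B (one-third of the span from the peak).
ΣF_x = 0: B_x = 0.
ΣF_y = 0: B_y − ½·19.35·4.5 − 80 − 15 = 0 → B_y = 138.5 kN.
ΣM about B: M_B − (½·19.35·4.5)·3.8 − 80·5.6 − 15·5.1 = 0 → M_B = 689.9 kN·m.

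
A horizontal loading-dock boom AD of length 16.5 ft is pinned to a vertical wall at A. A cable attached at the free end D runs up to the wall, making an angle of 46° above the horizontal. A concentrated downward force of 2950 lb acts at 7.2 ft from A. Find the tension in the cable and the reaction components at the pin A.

ΣM about A: T·sin46°·16.5 − 2950·7.2 = 0 → T = 21240/(16.5·0.71934) = 1789.52 ≈ 1790 lb.
ΣF_x = 0: A_x − T·cos46° = 0 → A_x = 1789.52 × 0.694658 = 1243 lb.
ΣF_y = 0: A_y + T·sin46° − 2950 = 0 → A_y = 2950 − 1789.52 × 0.71934 = 1663 lb.

T = 1790 lb, A_x = 1243 lb, A_y = 1663 lb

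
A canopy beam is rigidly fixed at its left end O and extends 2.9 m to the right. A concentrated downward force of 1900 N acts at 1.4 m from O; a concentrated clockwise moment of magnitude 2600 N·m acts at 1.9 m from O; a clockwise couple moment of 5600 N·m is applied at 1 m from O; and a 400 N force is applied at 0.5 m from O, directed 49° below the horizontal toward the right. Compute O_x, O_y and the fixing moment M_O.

O_x = -262.4 N, O_y = 2202 N, M_O = 11010 N·m

ΣF_x = 0: O_x + 400·cos49° = 0 → O_x = -262.4 N.
ΣF_y = 0: O_y − 1900 − 400·sin49° = 0 → O_y = 2202 N.
ΣM about O: M_O − 1900·1.4 − 2600 − 5600 − 400·sin49°·0.5 = 0 → M_O = 11010 N·m.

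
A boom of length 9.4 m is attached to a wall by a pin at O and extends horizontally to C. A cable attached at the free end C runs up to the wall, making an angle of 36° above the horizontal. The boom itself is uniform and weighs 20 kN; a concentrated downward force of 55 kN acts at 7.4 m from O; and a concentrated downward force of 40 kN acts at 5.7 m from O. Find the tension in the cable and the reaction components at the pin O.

ΣM about O: T·sin36°·9.4 − 20·4.7 − 55·7.4 − 40·5.7 = 0 → T = 729/(9.4·0.587785) = 131.941 ≈ 131.9 kN.
ΣF_x = 0: O_x − T·cos36° = 0 → O_x = 131.941 × 0.809017 = 106.7 kN.
ΣF_y = 0: O_y + T·sin36° − 20 − 55 − 40 = 0 → O_y = 115 − 131.941 × 0.587785 = 37.45 kN.

T = 131.9 kN, O_x = 106.7 kN, O_y = 37.45 kN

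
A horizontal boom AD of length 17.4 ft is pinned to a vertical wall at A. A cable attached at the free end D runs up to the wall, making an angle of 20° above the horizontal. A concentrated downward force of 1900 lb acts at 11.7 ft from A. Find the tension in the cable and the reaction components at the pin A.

ΣM about A: T·sin20°·17.4 − 1900·11.7 = 0 → T = 22230/(17.4·0.34202) = 3735.41 ≈ 3735 lb.
ΣF_x = 0: A_x − T·cos20° = 0 → A_x = 3735.41 × 0.939693 = 3510 lb.
ΣF_y = 0: A_y + T·sin20° − 1900 = 0 → A_y = 1900 − 3735.41 × 0.34202 = 622.4 lb.

T = 3735 lb, A_x = 3510 lb, A_y = 622.4 lb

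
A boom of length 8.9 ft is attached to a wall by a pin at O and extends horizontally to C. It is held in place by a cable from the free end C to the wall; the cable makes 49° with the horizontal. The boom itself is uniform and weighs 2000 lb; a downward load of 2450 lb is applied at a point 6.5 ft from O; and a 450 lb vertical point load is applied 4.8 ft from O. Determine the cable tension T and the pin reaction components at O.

ΣM about O: T·sin49°·8.9 − 2000·4.45 − 2450·6.5 − 450·4.8 = 0 → T = 26985/(8.9·0.75471) = 4017.47 ≈ 4017 lb.
ΣF_x = 0: O_x − T·cos49° = 0 → O_x = 4017.47 × 0.656059 = 2636 lb.
ΣF_y = 0: O_y + T·sin49° − 2000 − 2450 − 450 = 0 → O_y = 4900 − 4017.47 × 0.75471 = 1868 lb.

T = 4017 lb, O_x = 2636 lb, O_y = 1868 lb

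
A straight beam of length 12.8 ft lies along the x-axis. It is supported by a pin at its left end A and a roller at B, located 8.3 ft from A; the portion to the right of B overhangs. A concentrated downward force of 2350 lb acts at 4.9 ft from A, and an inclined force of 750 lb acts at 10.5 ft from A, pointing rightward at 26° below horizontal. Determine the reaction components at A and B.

A_x = -674.1 lb, A_y = 875.5 lb, B_y = 1803 lb

Taking moments about A: B_y·8.3 − 2350·4.9 − 750·sin26°·10.5 = 0 → B_y = 14967.2/8.3 = 1803.28 ≈ 1803 lb.
ΣF_y = 0: A_y + 1803.28 − 2350 − 750·sin26° = 0 → A_y = 875.5 lb.
ΣF_x = 0: A_x + 750·cos26° = 0 → A_x = -674.1 lb.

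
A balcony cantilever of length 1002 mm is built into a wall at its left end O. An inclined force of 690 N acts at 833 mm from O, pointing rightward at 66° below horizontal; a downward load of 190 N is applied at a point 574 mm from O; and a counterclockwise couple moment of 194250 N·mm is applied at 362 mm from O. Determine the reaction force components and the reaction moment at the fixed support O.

O_x = -280.6 N, O_y = 820.3 N, M_O = 439900 N·mm

ΣF_x = 0: O_x + 690·cos66° = 0 → O_x = -280.6 N.
ΣF_y = 0: O_y − 690·sin66° − 190 = 0 → O_y = 820.3 N.
ΣM about O: M_O − 690·sin66°·833 − 190·574 + 194250 = 0 → M_O = 439900 N·mm.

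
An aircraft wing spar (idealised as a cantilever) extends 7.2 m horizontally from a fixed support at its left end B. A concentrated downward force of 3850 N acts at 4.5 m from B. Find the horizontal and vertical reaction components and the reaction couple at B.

ΣF_x = 0: B_x = 0.
ΣF_y = 0: B_y − 3850 = 0 → B_y = 3850 N.
ΣM about B: M_B − 3850·4.5 = 0 → M_B = 17320 N·m.

B_x = 0, B_y = 3850 N, M_B = 17320 N·m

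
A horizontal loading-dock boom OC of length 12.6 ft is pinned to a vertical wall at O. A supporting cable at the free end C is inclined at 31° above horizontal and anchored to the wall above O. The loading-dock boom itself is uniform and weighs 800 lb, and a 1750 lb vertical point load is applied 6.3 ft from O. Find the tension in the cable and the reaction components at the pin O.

ΣM about O: T·sin31°·12.6 − 800·6.3 − 1750·6.3 = 0 → T = 16065/(12.6·0.515038) = 2475.55 ≈ 2476 lb.
ΣF_x = 0: O_x − T·cos31° = 0 → O_x = 2475.55 × 0.857167 = 2122 lb.
ΣF_y = 0: O_y + T·sin31° − 800 − 1750 = 0 → O_y = 2550 − 2475.55 × 0.515038 = 1275 lb.

T = 2476 lb, O_x = 2122 lb, O_y = 1275 lb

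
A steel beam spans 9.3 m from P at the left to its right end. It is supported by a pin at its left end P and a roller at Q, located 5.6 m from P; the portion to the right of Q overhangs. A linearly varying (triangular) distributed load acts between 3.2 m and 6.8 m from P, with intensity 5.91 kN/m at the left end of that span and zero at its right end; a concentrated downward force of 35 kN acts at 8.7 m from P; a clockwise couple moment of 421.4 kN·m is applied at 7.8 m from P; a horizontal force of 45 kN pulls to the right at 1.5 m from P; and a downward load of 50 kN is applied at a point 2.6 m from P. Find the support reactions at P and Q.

Resultant of the triangular load: ½ × 5.91 × 3.6 = 10.638 kN, acting at 4.4 m from P (one-third of the span from the peak).
Taking moments about P: Q_y·5.6 − (½·5.91·3.6)·4.4 − 35·8.7 − 421.4 − 50·2.6 = 0 → Q_y = 902.7072/5.6 = 161.198 ≈ 161.2 kN.
ΣF_y = 0: P_y + 161.198 − ½·5.91·3.6 − 35 − 50 = 0 → P_y = -65.56 kN.
ΣF_x = 0: P_x + 45 = 0 → P_x = -45.00 kN.

P_x = -45.00 kN, P_y = -65.56 kN, Q_y = 161.2 kN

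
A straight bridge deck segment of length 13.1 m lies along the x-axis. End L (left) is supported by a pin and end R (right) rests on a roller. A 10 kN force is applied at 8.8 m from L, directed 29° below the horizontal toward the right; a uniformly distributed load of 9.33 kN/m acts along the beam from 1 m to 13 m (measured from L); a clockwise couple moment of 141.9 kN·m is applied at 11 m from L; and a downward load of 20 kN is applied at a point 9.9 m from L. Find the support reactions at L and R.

L_x = -8.746 kN, L_y = 47.78 kN, R_y = 89.03 kN

Resultant of the distributed load: 9.33 × 12 = 111.96 kN at 7 m from L.
ΣM about L: R_y·13.1 − 10·sin29°·8.8 − (9.33·12)·7 − 141.9 − 20·9.9 = 0 → R_y = 1166.28/13.1 = 89.029 ≈ 89.03 kN.
ΣF_y = 0: L_y + 89.029 − 10·sin29° − 9.33·12 − 20 = 0 → L_y = 47.78 kN.
ΣF_x = 0: L_x + 10·cos29° = 0 → L_x = -8.746 kN.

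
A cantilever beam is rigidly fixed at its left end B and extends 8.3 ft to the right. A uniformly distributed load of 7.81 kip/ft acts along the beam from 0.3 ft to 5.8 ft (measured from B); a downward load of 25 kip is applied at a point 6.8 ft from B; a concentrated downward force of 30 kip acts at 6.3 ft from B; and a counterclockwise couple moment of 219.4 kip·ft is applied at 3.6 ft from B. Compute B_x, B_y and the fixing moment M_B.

B_x = 0, B_y = 97.95 kip, M_B = 270.6 kip·ft

Resultant of the distributed load: 7.81 × 5.5 = 42.955 kip at 3.05 ft from B.
ΣF_x = 0: B_x = 0.
ΣF_y = 0: B_y − 7.81·5.5 − 25 − 30 = 0 → B_y = 97.95 kip.
ΣM about B: M_B − (7.81·5.5)·3.05 − 25·6.8 − 30·6.3 + 219.4 = 0 → M_B = 270.6 kip·ft.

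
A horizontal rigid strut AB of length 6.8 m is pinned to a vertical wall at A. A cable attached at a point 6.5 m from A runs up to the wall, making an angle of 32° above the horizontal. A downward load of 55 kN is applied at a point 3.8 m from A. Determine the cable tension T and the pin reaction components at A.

ΣM about A: T·sin32°·6.5 − 55·3.8 = 0 → T = 209/(6.5·0.529919) = 60.6769 ≈ 60.68 kN.
ΣF_x = 0: A_x − T·cos32° = 0 → A_x = 60.6769 × 0.848048 = 51.46 kN.
ΣF_y = 0: A_y + T·sin32° − 55 = 0 → A_y = 55 − 60.6769 × 0.529919 = 22.85 kN.

T = 60.68 kN, A_x = 51.46 kN, A_y = 22.85 kN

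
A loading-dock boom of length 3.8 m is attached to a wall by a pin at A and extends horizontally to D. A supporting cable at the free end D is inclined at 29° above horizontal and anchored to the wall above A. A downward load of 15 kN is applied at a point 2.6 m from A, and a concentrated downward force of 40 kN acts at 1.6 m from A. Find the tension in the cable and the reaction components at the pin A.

ΣM about A: T·sin29°·3.8 − 15·2.6 − 40·1.6 = 0 → T = 103/(3.8·0.48481) = 55.909 ≈ 55.91 kN.
ΣF_x = 0: A_x − T·cos29° = 0 → A_x = 55.909 × 0.87462 = 48.90 kN.
ΣF_y = 0: A_y + T·sin29° − 15 − 40 = 0 → A_y = 55 − 55.909 × 0.48481 = 27.89 kN.

T = 55.91 kN, A_x = 48.90 kN, A_y = 27.89 kN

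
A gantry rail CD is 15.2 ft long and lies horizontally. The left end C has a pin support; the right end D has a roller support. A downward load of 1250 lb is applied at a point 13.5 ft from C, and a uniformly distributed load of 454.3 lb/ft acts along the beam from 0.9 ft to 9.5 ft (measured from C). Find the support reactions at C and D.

Resultant of the distributed load: 454.3 × 8.6 = 3906.98 lb at 5.2 ft from C.
ΣM about C: D_y·15.2 − 1250·13.5 − (454.3·8.6)·5.2 = 0 → D_y = 37191.296/15.2 = 2446.8 ≈ 2447 lb.
ΣF_y = 0: C_y + 2446.8 − 1250 − 454.3·8.6 = 0 → C_y = 2710 lb.
ΣF_x = 0: no horizontal applied forces, so C_x = 0.

C_x = 0, C_y = 2710 lb, D_y = 2447 lb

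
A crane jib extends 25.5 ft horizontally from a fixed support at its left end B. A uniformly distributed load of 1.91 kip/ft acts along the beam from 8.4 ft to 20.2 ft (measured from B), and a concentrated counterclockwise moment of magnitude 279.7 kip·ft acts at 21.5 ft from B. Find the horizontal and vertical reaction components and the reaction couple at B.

Resultant of the distributed load: 1.91 × 11.8 = 22.538 kip at 14.3 ft from B.
ΣF_x = 0: B_x = 0.
ΣF_y = 0: B_y − 1.91·11.8 = 0 → B_y = 22.54 kip.
ΣM about B: M_B − (1.91·11.8)·14.3 + 279.7 = 0 → M_B = 42.59 kip·ft.

B_x = 0, B_y = 22.54 kip, M_B = 42.59 kip·ft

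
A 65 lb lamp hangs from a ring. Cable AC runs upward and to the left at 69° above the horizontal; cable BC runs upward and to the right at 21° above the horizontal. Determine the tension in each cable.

ΣF_x = 0: −T_AC·cos69° + T_BC·cos21° = 0 → T_BC = 0.383864·T_AC.
ΣF_y = 0: T_AC·sin69° + T_BC·sin21° = 65.
Substitute: T_AC·(0.93358 + 0.383864·0.358368) = 65 → T_AC = 60.6828 ≈ 60.68 lb.
Then T_BC = 0.383864 × 60.6828 = 23.29 lb.

T_AC = 60.68 lb, T_BC = 23.29 lb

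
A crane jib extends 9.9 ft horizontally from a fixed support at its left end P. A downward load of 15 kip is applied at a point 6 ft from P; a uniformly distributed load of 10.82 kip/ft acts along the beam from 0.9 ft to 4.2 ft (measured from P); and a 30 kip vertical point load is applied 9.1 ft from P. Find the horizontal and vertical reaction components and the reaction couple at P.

Resultant of the distributed load: 10.82 × 3.3 = 35.706 kip at 2.55 ft from P.
ΣF_x = 0: P_x = 0.
ΣF_y = 0: P_y − 15 − 10.82·3.3 − 30 = 0 → P_y = 80.71 kip.
ΣM about P: M_P − 15·6 − (10.82·3.3)·2.55 − 30·9.1 = 0 → M_P = 454.1 kip·ft.

P_x = 0, P_y = 80.71 kip, M_P = 454.1 kip·ft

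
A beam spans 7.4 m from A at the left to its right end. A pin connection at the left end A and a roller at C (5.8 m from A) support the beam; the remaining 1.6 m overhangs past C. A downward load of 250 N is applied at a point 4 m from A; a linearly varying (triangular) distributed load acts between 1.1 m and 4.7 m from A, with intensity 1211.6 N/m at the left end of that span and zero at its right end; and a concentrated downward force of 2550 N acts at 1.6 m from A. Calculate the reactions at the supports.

Resultant of the triangular load: ½ × 1211.6 × 3.6 = 2180.88 N, acting at 2.3 m from A (one-third of the span from the peak).
Moments about A: C_y·5.8 − 250·4 − (½·1211.6·3.6)·2.3 − 2550·1.6 = 0 → C_y = 10096.024/5.8 = 1740.69 ≈ 1741 N.
ΣF_y = 0: A_y + 1740.69 − 250 − ½·1211.6·3.6 − 2550 = 0 → A_y = 3240 N.
ΣF_x = 0: no horizontal applied forces, so A_x = 0.

A_x = 0, A_y = 3240 N, C_y = 1741 N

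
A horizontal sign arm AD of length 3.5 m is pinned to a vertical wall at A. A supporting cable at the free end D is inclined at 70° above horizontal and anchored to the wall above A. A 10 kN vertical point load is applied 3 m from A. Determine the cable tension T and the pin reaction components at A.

ΣM about A: T·sin70°·3.5 − 10·3 = 0 → T = 30/(3.5·0.939693) = 9.12152 ≈ 9.122 kN.
ΣF_x = 0: A_x − T·cos70° = 0 → A_x = 9.12152 × 0.34202 = 3.120 kN.
ΣF_y = 0: A_y + T·sin70° − 10 = 0 → A_y = 10 − 9.12152 × 0.939693 = 1.429 kN.

T = 9.122 kN, A_x = 3.120 kN, A_y = 1.429 kN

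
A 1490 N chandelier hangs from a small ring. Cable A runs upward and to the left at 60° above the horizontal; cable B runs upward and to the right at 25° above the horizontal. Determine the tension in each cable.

ΣF_x = 0: −T_A·cos60° + T_B·cos25° = 0 → T_B = 0.551689·T_A.
ΣF_y = 0: T_A·sin60° + T_B·sin25° = 1490.
Substitute: T_A·(0.866025 + 0.551689·0.422618) = 1490 → T_A = 1355.56 ≈ 1356 N.
Then T_B = 0.551689 × 1355.56 = 747.8 N.

T_A = 1356 N, T_B = 747.8 N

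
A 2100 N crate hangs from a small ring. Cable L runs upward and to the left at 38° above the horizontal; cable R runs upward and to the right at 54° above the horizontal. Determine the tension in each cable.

T_L = 1235 N, T_R = 1656 N

ΣF_x = 0: −T_L·cos38° + T_R·cos54° = 0 → T_R = 1.34064·T_L.
ΣF_y = 0: T_L·sin38° + T_R·sin54° = 2100.
Substitute: T_L·(0.615661 + 1.34064·0.809017) = 2100 → T_L = 1235.1 ≈ 1235 N.
Then T_R = 1.34064 × 1235.1 = 1656 N.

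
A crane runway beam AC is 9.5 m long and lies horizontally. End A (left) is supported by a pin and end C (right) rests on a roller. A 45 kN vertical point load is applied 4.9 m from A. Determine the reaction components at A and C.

Taking moments about A: C_y·9.5 − 45·4.9 = 0 → C_y = 220.5/9.5 = 23.2105 ≈ 23.21 kN.
ΣF_y = 0: A_y + 23.2105 − 45 = 0 → A_y = 21.79 kN.
ΣF_x = 0: no horizontal applied forces, so A_x = 0.

A_x = 0, A_y = 21.79 kN, C_y = 23.21 kN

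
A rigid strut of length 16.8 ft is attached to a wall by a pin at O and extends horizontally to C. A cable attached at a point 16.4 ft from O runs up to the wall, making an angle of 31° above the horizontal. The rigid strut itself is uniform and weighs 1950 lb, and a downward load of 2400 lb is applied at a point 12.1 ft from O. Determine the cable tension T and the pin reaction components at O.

ΣM about O: T·sin31°·16.4 − 1950·8.4 − 2400·12.1 = 0 → T = 45420/(16.4·0.515038) = 5377.3 ≈ 5377 lb.
ΣF_x = 0: O_x − T·cos31° = 0 → O_x = 5377.3 × 0.857167 = 4609 lb.
ΣF_y = 0: O_y + T·sin31° − 1950 − 2400 = 0 → O_y = 4350 − 5377.3 × 0.515038 = 1580 lb.

T = 5377 lb, O_x = 4609 lb, O_y = 1580 lb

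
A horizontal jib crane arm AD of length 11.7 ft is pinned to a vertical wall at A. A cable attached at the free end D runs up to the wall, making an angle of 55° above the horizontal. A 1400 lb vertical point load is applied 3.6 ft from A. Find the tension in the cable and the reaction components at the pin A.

T = 525.9 lb, A_x = 301.6 lb, A_y = 969.2 lb

ΣM about A: T·sin55°·11.7 − 1400·3.6 = 0 → T = 5040/(11.7·0.819152) = 525.872 ≈ 525.9 lb.
ΣF_x = 0: A_x − T·cos55° = 0 → A_x = 525.872 × 0.573576 = 301.6 lb.
ΣF_y = 0: A_y + T·sin55° − 1400 = 0 → A_y = 1400 − 525.872 × 0.819152 = 969.2 lb.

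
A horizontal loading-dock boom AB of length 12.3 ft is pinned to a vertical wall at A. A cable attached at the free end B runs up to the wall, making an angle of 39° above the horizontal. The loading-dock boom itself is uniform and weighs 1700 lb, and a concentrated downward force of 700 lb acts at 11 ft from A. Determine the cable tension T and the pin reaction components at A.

T = 2345 lb, A_x = 1823 lb, A_y = 924.0 lb

ΣM about A: T·sin39°·12.3 − 1700·6.15 − 700·11 = 0 → T = 18155/(12.3·0.62932) = 2345.41 ≈ 2345 lb.
ΣF_x = 0: A_x − T·cos39° = 0 → A_x = 2345.41 × 0.777146 = 1823 lb.
ΣF_y = 0: A_y + T·sin39° − 1700 − 700 = 0 → A_y = 2400 − 2345.41 × 0.62932 = 924.0 lb.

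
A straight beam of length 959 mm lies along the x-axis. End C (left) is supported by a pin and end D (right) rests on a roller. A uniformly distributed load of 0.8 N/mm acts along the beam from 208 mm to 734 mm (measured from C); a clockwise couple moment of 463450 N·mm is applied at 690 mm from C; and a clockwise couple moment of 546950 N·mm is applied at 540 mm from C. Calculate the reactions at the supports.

C_x = 0, C_y = -839.5 N, D_y = 1260 N

Resultant of the distributed load: 0.8 × 526 = 420.8 N at 471 mm from C.
Taking moments about C: D_y·959 − (0.8·526)·471 − 463450 − 546950 = 0 → D_y = 1208596.8/959 = 1260.27 ≈ 1260 N.
ΣF_y = 0: C_y + 1260.27 − 0.8·526 = 0 → C_y = -839.5 N.
ΣF_x = 0: no horizontal applied forces, so C_x = 0.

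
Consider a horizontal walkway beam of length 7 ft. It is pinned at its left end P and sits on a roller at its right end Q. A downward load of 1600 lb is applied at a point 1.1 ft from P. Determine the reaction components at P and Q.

P_x = 0, P_y = 1349 lb, Q_y = 251.4 lb

Moments about P: Q_y·7 − 1600·1.1 = 0 → Q_y = 1760/7 = 251.429 ≈ 251.4 lb.
ΣF_y = 0: P_y + 251.429 − 1600 = 0 → P_y = 1349 lb.
ΣF_x = 0: no horizontal applied forces, so P_x = 0.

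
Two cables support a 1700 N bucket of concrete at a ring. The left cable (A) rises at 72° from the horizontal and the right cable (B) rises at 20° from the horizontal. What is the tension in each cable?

ΣF_x = 0: −T_A·cos72° + T_B·cos20° = 0 → T_B = 0.328849·T_A.
ΣF_y = 0: T_A·sin72° + T_B·sin20° = 1700.
Substitute: T_A·(0.951057 + 0.328849·0.34202) = 1700 → T_A = 1598.45 ≈ 1598 N.
Then T_B = 0.328849 × 1598.45 = 525.6 N.

T_A = 1598 N, T_B = 525.6 N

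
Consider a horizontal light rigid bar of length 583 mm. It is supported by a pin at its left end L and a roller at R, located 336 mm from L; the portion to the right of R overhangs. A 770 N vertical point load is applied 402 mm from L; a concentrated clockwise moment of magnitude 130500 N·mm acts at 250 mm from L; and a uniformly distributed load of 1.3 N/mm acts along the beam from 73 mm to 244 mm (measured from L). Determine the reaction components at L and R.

L_x = 0, L_y = -422.2 N, R_y = 1415 N

Resultant of the distributed load: 1.3 × 171 = 222.3 N at 158.5 mm from L.
Moments about L: R_y·336 − 770·402 − 130500 − (1.3·171)·158.5 = 0 → R_y = 475274.55/336 = 1414.51 ≈ 1415 N.
ΣF_y = 0: L_y + 1414.51 − 770 − 1.3·171 = 0 → L_y = -422.2 N.
ΣF_x = 0: no horizontal applied forces, so L_x = 0.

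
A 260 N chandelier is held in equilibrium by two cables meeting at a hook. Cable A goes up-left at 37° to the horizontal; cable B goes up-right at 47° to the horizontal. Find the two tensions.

ΣF_x = 0: −T_A·cos37° + T_B·cos47° = 0 → T_B = 1.17102·T_A.
ΣF_y = 0: T_A·sin37° + T_B·sin47° = 260.
Substitute: T_A·(0.601815 + 1.17102·0.731354) = 260 → T_A = 178.296 ≈ 178.3 N.
Then T_B = 1.17102 × 178.296 = 208.8 N.

T_A = 178.3 N, T_B = 208.8 N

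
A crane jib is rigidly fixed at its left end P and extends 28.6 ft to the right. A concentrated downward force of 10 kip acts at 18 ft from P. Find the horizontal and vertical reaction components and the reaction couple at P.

ΣF_x = 0: P_x = 0.
ΣF_y = 0: P_y − 10 = 0 → P_y = 10.00 kip.
ΣM about P: M_P − 10·18 = 0 → M_P = 180.0 kip·ft.

P_x = 0, P_y = 10.00 kip, M_P = 180.0 kip·ft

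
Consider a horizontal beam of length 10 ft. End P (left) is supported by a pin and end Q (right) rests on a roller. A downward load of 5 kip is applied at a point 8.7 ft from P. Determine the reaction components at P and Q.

Moments about P: Q_y·10 − 5·8.7 = 0 → Q_y = 43.5/10 = 4.350 kip.
ΣF_y = 0: P_y + 4.35 − 5 = 0 → P_y = 0.6500 kip.
ΣF_x = 0: no horizontal applied forces, so P_x = 0.

P_x = 0, P_y = 0.6500 kip, Q_y = 4.350 kip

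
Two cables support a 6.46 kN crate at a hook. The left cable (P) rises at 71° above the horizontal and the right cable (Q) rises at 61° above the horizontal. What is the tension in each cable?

ΣF_x = 0: −T_P·cos71° + T_Q·cos61° = 0 → T_Q = 0.671538·T_P.
ΣF_y = 0: T_P·sin71° + T_Q·sin61° = 6.46.
Substitute: T_P·(0.945519 + 0.671538·0.87462) = 6.46 → T_P = 4.21435 ≈ 4.214 kN.
Then T_Q = 0.671538 × 4.21435 = 2.830 kN.

T_P = 4.214 kN, T_Q = 2.830 kN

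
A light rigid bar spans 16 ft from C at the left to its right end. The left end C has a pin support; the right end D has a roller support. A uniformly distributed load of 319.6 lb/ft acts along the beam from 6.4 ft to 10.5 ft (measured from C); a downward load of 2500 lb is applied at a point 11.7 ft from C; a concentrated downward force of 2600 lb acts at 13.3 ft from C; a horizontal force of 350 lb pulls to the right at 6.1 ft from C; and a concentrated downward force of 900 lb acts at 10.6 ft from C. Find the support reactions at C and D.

C_x = -350.0 lb, C_y = 2033 lb, D_y = 5278 lb

Resultant of the distributed load: 319.6 × 4.1 = 1310.36 lb at 8.45 ft from C.
ΣM about C: D_y·16 − (319.6·4.1)·8.45 − 2500·11.7 − 2600·13.3 − 900·10.6 = 0 → D_y = 84442.542/16 = 5277.66 ≈ 5278 lb.
ΣF_y = 0: C_y + 5277.66 − 319.6·4.1 − 2500 − 2600 − 900 = 0 → C_y = 2033 lb.
ΣF_x = 0: C_x + 350 = 0 → C_x = -350.0 lb.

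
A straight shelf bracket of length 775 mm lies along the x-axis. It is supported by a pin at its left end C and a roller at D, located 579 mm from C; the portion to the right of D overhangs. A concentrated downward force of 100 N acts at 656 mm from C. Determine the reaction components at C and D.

Taking moments about C: D_y·579 − 100·656 = 0 → D_y = 65600/579 = 113.299 ≈ 113.3 N.
ΣF_y = 0: C_y + 113.299 − 100 = 0 → C_y = -13.30 N.
ΣF_x = 0: no horizontal applied forces, so C_x = 0.

C_x = 0, C_y = -13.30 N, D_y = 113.3 N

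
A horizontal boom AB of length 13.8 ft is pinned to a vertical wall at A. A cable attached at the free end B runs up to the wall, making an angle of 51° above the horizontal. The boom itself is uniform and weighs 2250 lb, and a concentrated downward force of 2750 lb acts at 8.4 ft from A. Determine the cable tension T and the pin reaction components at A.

T = 3602 lb, A_x = 2267 lb, A_y = 2201 lb

ΣM about A: T·sin51°·13.8 − 2250·6.9 − 2750·8.4 = 0 → T = 38625/(13.8·0.777146) = 3601.53 ≈ 3602 lb.
ΣF_x = 0: A_x − T·cos51° = 0 → A_x = 3601.53 × 0.62932 = 2267 lb.
ΣF_y = 0: A_y + T·sin51° − 2250 − 2750 = 0 → A_y = 5000 − 3601.53 × 0.777146 = 2201 lb.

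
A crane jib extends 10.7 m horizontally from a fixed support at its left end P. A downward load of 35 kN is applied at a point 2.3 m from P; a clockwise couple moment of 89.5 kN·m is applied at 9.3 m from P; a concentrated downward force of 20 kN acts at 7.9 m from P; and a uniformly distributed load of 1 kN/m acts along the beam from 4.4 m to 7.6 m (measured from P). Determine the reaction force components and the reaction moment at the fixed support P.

Resultant of the distributed load: 1 × 3.2 = 3.2 kN at 6 m from P.
ΣF_x = 0: P_x = 0.
ΣF_y = 0: P_y − 35 − 20 − 1·3.2 = 0 → P_y = 58.20 kN.
ΣM about P: M_P − 35·2.3 − 89.5 − 20·7.9 − (1·3.2)·6 = 0 → M_P = 347.2 kN·m.

P_x = 0, P_y = 58.20 kN, M_P = 347.2 kN·m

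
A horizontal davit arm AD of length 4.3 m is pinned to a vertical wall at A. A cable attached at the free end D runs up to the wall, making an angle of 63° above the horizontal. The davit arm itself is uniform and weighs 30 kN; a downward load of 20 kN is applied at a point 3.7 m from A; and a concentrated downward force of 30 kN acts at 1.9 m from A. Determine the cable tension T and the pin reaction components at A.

T = 51.03 kN, A_x = 23.17 kN, A_y = 34.53 kN

ΣM about A: T·sin63°·4.3 − 30·2.15 − 20·3.7 − 30·1.9 = 0 → T = 195.5/(4.3·0.891007) = 51.0267 ≈ 51.03 kN.
ΣF_x = 0: A_x − T·cos63° = 0 → A_x = 51.0267 × 0.45399 = 23.17 kN.
ΣF_y = 0: A_y + T·sin63° − 30 − 20 − 30 = 0 → A_y = 80 − 51.0267 × 0.891007 = 34.53 kN.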